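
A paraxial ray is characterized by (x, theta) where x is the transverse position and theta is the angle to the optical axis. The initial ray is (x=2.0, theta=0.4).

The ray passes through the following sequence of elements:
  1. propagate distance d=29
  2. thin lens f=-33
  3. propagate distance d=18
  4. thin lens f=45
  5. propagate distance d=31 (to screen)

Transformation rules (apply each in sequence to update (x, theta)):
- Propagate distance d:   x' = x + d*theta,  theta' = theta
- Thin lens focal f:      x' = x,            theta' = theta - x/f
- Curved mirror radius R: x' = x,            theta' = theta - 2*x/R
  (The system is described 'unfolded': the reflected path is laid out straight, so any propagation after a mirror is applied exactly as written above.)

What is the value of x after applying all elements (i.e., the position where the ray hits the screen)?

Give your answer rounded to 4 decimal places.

Answer: 33.9547

Derivation:
Initial: x=2.0000 theta=0.4000
After 1 (propagate distance d=29): x=13.6000 theta=0.4000
After 2 (thin lens f=-33): x=13.6000 theta=134/165 (≈0.8121)
After 3 (propagate distance d=18): x=1552/55 (≈28.2182) theta=134/165 (≈0.8121)
After 4 (thin lens f=45): x=1552/55 (≈28.2182) theta=458/2475 (≈0.1851)
After 5 (propagate distance d=31 (to screen)): x=84038/2475 (≈33.9547) theta=458/2475 (≈0.1851)
Rounded to 4 decimal places: x = 33.9547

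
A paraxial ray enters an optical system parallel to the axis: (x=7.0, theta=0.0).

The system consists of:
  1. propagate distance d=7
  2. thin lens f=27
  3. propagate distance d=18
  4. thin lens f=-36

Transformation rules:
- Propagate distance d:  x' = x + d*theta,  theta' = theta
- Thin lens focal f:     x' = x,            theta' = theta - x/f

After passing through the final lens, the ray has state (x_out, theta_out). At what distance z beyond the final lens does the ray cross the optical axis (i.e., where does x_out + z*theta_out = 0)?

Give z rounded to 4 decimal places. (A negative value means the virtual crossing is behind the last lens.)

Answer: 12.0000

Derivation:
Initial: x=7.0000 theta=0.0000
After 1 (propagate distance d=7): x=7.0000 theta=0.0000
After 2 (thin lens f=27): x=7.0000 theta=-7/27 (≈-0.2593)
After 3 (propagate distance d=18): x=7/3 (≈2.3333) theta=-7/27 (≈-0.2593)
After 4 (thin lens f=-36): x=7/3 (≈2.3333) theta=-7/36 (≈-0.1944)
z_focus = -x_out/theta_out = -(7/3)/(-7/36) = 12.0000
Rounded to 4 decimal places: z = 12.0000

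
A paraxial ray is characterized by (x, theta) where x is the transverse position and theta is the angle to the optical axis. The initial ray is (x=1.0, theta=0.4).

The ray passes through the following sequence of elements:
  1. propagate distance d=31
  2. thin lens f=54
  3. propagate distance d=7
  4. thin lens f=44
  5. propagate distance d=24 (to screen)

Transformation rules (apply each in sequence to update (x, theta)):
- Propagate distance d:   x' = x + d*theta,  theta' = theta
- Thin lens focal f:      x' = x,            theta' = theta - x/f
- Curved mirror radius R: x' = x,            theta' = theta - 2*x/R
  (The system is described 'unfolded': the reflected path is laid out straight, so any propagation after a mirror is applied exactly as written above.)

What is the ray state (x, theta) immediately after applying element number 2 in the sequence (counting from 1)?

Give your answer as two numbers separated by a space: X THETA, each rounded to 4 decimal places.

Answer: 13.4000 0.1519

Derivation:
Initial: x=1.0000 theta=0.4000
After 1 (propagate distance d=31): x=13.4000 theta=0.4000
After 2 (thin lens f=54): x=13.4000 theta=41/270 (≈0.1519)
Rounded to 4 decimal places: x = 13.4000, theta = 0.1519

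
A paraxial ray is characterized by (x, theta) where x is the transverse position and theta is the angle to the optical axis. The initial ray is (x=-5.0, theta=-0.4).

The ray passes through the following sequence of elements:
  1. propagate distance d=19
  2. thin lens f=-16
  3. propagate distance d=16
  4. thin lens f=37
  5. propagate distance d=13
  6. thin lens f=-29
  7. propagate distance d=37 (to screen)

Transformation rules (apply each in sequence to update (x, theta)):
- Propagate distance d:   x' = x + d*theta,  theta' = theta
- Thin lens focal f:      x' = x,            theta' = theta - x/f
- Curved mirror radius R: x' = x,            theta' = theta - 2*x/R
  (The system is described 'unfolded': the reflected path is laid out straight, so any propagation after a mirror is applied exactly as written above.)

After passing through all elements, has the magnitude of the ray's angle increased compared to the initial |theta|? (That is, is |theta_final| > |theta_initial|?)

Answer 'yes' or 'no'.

Initial: x=-5.0000 theta=-0.4000
After 1 (propagate distance d=19): x=-12.6000 theta=-0.4000
After 2 (thin lens f=-16): x=-12.6000 theta=-1.1875
After 3 (propagate distance d=16): x=-31.6000 theta=-1.1875
After 4 (thin lens f=37): x=-31.6000 theta=-987/2960 (≈-0.3334)
After 5 (propagate distance d=13): x=-106367/2960 (≈-35.9348) theta=-987/2960 (≈-0.3334)
After 6 (thin lens f=-29): x=-106367/2960 (≈-35.9348) theta=-13499/8584 (≈-1.5726)
After 7 (propagate distance d=37 (to screen)): x=-8079273/85840 (≈-94.1201) theta=-13499/8584 (≈-1.5726)
|theta_initial|=0.4000 |theta_final|=13499/8584 (≈1.5726) -> increased

Answer: yes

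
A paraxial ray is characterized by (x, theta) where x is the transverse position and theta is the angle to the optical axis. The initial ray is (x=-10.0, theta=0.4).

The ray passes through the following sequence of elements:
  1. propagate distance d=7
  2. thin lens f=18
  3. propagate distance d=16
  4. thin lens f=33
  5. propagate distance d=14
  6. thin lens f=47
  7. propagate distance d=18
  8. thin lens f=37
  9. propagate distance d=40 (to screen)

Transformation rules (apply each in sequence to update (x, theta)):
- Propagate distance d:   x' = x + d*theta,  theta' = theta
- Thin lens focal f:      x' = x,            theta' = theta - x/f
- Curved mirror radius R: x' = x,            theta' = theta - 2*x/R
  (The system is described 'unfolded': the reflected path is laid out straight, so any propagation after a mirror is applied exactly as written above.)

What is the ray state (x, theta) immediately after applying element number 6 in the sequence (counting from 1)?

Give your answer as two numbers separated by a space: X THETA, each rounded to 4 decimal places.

Initial: x=-10.0000 theta=0.4000
After 1 (propagate distance d=7): x=-7.2000 theta=0.4000
After 2 (thin lens f=18): x=-7.2000 theta=0.8000
After 3 (propagate distance d=16): x=5.6000 theta=0.8000
After 4 (thin lens f=33): x=5.6000 theta=104/165 (≈0.6303)
After 5 (propagate distance d=14): x=476/33 (≈14.4242) theta=104/165 (≈0.6303)
After 6 (thin lens f=47): x=476/33 (≈14.4242) theta=76/235 (≈0.3234)
Rounded to 4 decimal places: x = 14.4242, theta = 0.3234

Answer: 14.4242 0.3234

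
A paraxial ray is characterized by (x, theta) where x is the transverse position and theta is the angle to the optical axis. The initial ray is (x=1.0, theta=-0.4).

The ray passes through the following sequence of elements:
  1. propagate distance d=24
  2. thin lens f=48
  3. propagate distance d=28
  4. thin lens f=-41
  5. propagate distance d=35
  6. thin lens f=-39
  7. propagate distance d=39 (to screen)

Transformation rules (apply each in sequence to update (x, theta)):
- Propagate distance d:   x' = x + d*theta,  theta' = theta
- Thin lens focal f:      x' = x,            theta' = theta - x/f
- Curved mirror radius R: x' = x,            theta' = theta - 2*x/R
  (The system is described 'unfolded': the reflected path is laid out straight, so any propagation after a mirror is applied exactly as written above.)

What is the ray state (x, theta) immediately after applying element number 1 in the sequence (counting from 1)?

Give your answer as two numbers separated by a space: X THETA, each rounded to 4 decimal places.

Answer: -8.6000 -0.4000

Derivation:
Initial: x=1.0000 theta=-0.4000
After 1 (propagate distance d=24): x=-8.6000 theta=-0.4000
Rounded to 4 decimal places: x = -8.6000, theta = -0.4000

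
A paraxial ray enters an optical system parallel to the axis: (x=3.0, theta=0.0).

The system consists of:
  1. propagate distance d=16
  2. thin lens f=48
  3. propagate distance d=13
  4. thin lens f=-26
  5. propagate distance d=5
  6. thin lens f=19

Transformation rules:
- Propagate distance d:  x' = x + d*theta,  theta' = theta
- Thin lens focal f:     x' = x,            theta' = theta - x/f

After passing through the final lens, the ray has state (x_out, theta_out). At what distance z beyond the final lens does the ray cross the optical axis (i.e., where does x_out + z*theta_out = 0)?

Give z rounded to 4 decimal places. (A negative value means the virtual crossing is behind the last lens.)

Answer: 23.1441

Derivation:
Initial: x=3.0000 theta=0.0000
After 1 (propagate distance d=16): x=3.0000 theta=0.0000
After 2 (thin lens f=48): x=3.0000 theta=-0.0625
After 3 (propagate distance d=13): x=2.1875 theta=-0.0625
After 4 (thin lens f=-26): x=2.1875 theta=9/416 (≈0.0216)
After 5 (propagate distance d=5): x=955/416 (≈2.2957) theta=9/416 (≈0.0216)
After 6 (thin lens f=19): x=955/416 (≈2.2957) theta=-49/494 (≈-0.0992)
z_focus = -x_out/theta_out = -(955/416)/(-49/494) = 18145/784 ≈ 23.1441
Rounded to 4 decimal places: z = 23.1441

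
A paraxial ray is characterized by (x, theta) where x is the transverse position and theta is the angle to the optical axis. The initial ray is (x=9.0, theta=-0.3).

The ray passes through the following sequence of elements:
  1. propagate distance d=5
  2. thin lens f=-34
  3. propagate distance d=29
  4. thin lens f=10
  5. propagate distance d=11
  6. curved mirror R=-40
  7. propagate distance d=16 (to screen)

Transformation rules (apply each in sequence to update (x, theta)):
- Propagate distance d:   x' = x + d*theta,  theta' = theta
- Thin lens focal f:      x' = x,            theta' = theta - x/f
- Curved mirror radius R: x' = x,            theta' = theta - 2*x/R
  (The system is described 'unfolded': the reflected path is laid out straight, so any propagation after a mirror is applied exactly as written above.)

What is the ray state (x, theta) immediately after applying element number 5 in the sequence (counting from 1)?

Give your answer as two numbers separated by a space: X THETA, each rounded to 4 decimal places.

Answer: -1.3932 -0.5991

Derivation:
Initial: x=9.0000 theta=-0.3000
After 1 (propagate distance d=5): x=7.5000 theta=-0.3000
After 2 (thin lens f=-34): x=7.5000 theta=-27/340 (≈-0.0794)
After 3 (propagate distance d=29): x=1767/340 (≈5.1971) theta=-27/340 (≈-0.0794)
After 4 (thin lens f=10): x=1767/340 (≈5.1971) theta=-2037/3400 (≈-0.5991)
After 5 (propagate distance d=11): x=-4737/3400 (≈-1.3932) theta=-2037/3400 (≈-0.5991)
Rounded to 4 decimal places: x = -1.3932, theta = -0.5991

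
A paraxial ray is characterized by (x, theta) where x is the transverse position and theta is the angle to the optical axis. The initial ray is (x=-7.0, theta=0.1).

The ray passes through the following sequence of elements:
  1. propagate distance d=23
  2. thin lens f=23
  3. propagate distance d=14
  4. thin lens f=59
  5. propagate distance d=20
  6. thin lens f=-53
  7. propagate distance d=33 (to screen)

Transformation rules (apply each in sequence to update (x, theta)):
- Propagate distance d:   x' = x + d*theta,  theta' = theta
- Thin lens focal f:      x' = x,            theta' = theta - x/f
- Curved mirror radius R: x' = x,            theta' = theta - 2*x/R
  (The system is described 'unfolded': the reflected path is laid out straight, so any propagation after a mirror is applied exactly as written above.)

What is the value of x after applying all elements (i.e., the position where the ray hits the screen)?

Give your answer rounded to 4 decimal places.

Initial: x=-7.0000 theta=0.1000
After 1 (propagate distance d=23): x=-4.7000 theta=0.1000
After 2 (thin lens f=23): x=-4.7000 theta=7/23 (≈0.3043)
After 3 (propagate distance d=14): x=-101/230 (≈-0.4391) theta=7/23 (≈0.3043)
After 4 (thin lens f=59): x=-101/230 (≈-0.4391) theta=4231/13570 (≈0.3118)
After 5 (propagate distance d=20): x=78661/13570 (≈5.7967) theta=4231/13570 (≈0.3118)
After 6 (thin lens f=-53): x=78661/13570 (≈5.7967) theta=151452/359605 (≈0.4212)
After 7 (propagate distance d=33 (to screen)): x=2832973/143842 (≈19.6950) theta=151452/359605 (≈0.4212)
Rounded to 4 decimal places: x = 19.6950

Answer: 19.6950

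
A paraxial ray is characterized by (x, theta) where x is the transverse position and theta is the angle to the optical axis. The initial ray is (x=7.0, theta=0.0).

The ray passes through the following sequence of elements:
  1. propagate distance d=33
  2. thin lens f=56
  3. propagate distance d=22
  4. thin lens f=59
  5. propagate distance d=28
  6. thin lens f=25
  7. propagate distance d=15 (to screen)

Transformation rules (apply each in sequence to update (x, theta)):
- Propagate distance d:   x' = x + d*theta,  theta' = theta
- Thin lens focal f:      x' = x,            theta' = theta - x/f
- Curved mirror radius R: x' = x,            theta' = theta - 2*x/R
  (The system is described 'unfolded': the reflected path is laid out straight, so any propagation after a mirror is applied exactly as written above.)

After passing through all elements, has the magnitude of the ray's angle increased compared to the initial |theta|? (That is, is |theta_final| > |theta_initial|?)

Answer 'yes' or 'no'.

Initial: x=7.0000 theta=0.0000
After 1 (propagate distance d=33): x=7.0000 theta=0.0000
After 2 (thin lens f=56): x=7.0000 theta=-0.1250
After 3 (propagate distance d=22): x=4.2500 theta=-0.1250
After 4 (thin lens f=59): x=4.2500 theta=-93/472 (≈-0.1970)
After 5 (propagate distance d=28): x=-299/236 (≈-1.2669) theta=-93/472 (≈-0.1970)
After 6 (thin lens f=25): x=-299/236 (≈-1.2669) theta=-1727/11800 (≈-0.1464)
After 7 (propagate distance d=15 (to screen)): x=-8171/2360 (≈-3.4623) theta=-1727/11800 (≈-0.1464)
|theta_initial|=0.0000 |theta_final|=1727/11800 (≈0.1464) -> increased

Answer: yes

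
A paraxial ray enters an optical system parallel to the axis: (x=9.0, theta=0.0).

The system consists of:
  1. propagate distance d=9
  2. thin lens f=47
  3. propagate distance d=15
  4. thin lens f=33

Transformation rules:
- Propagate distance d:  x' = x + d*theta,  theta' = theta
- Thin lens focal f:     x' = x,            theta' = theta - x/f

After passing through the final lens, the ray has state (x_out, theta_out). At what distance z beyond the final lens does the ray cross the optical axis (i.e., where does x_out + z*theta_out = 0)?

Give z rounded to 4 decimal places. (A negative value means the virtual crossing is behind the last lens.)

Initial: x=9.0000 theta=0.0000
After 1 (propagate distance d=9): x=9.0000 theta=0.0000
After 2 (thin lens f=47): x=9.0000 theta=-9/47 (≈-0.1915)
After 3 (propagate distance d=15): x=288/47 (≈6.1277) theta=-9/47 (≈-0.1915)
After 4 (thin lens f=33): x=288/47 (≈6.1277) theta=-195/517 (≈-0.3772)
z_focus = -x_out/theta_out = -(288/47)/(-195/517) = 1056/65 ≈ 16.2462
Rounded to 4 decimal places: z = 16.2462

Answer: 16.2462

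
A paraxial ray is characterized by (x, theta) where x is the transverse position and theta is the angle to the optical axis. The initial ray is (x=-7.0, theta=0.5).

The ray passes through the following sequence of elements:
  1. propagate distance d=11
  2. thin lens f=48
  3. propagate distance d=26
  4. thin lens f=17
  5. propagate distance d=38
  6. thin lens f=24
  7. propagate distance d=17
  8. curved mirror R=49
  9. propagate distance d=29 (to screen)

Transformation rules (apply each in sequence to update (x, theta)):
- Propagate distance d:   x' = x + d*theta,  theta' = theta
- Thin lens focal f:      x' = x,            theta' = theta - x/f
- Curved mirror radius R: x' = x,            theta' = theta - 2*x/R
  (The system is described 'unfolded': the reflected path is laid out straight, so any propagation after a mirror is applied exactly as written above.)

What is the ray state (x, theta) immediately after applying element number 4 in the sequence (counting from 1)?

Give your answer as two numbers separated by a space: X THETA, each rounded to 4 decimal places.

Answer: 12.3125 -0.1930

Derivation:
Initial: x=-7.0000 theta=0.5000
After 1 (propagate distance d=11): x=-1.5000 theta=0.5000
After 2 (thin lens f=48): x=-1.5000 theta=17/32 (≈0.5313)
After 3 (propagate distance d=26): x=12.3125 theta=17/32 (≈0.5313)
After 4 (thin lens f=17): x=12.3125 theta=-105/544 (≈-0.1930)
Rounded to 4 decimal places: x = 12.3125, theta = -0.1930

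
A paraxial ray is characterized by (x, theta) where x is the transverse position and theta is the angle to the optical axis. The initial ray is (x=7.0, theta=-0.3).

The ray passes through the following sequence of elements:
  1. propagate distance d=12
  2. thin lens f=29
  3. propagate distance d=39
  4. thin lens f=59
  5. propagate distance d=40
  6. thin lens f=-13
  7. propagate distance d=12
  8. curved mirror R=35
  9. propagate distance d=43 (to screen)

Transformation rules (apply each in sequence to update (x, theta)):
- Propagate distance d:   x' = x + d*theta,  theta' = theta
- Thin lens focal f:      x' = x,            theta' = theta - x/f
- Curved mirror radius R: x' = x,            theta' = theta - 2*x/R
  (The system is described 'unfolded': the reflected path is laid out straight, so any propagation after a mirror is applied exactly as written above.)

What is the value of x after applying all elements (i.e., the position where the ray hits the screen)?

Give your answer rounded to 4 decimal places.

Answer: -15.6110

Derivation:
Initial: x=7.0000 theta=-0.3000
After 1 (propagate distance d=12): x=3.4000 theta=-0.3000
After 2 (thin lens f=29): x=3.4000 theta=-121/290 (≈-0.4172)
After 3 (propagate distance d=39): x=-3733/290 (≈-12.8724) theta=-121/290 (≈-0.4172)
After 4 (thin lens f=59): x=-3733/290 (≈-12.8724) theta=-1703/8555 (≈-0.1991)
After 5 (propagate distance d=40): x=-356487/17110 (≈-20.8350) theta=-1703/8555 (≈-0.1991)
After 6 (thin lens f=-13): x=-356487/17110 (≈-20.8350) theta=-80153/44486 (≈-1.8018)
After 7 (propagate distance d=12): x=-9443511/222430 (≈-42.4561) theta=-80153/44486 (≈-1.8018)
After 8 (curved mirror R=35): x=-9443511/222430 (≈-42.4561) theta=694321/1112150 (≈0.6243)
After 9 (propagate distance d=43 (to screen)): x=-8680876/556075 (≈-15.6110) theta=694321/1112150 (≈0.6243)
Rounded to 4 decimal places: x = -15.6110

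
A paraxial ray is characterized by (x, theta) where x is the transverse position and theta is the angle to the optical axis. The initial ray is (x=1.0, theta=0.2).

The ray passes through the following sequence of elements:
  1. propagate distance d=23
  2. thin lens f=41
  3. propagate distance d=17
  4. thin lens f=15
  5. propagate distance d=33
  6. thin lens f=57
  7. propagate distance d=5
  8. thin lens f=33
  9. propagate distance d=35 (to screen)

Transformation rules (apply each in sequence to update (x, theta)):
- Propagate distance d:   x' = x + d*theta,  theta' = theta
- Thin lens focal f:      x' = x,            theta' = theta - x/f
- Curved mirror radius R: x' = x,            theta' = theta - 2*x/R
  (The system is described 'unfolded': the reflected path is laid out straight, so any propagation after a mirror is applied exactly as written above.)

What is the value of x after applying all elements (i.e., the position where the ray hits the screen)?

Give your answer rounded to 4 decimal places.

Answer: -9.2839

Derivation:
Initial: x=1.0000 theta=0.2000
After 1 (propagate distance d=23): x=5.6000 theta=0.2000
After 2 (thin lens f=41): x=5.6000 theta=13/205 (≈0.0634)
After 3 (propagate distance d=17): x=1369/205 (≈6.6780) theta=13/205 (≈0.0634)
After 4 (thin lens f=15): x=1369/205 (≈6.6780) theta=-1174/3075 (≈-0.3818)
After 5 (propagate distance d=33): x=-6069/1025 (≈-5.9210) theta=-1174/3075 (≈-0.3818)
After 6 (thin lens f=57): x=-6069/1025 (≈-5.9210) theta=-16237/58425 (≈-0.2779)
After 7 (propagate distance d=5): x=-427118/58425 (≈-7.3105) theta=-16237/58425 (≈-0.2779)
After 8 (thin lens f=33): x=-427118/58425 (≈-7.3105) theta=-108703/1928025 (≈-0.0564)
After 9 (propagate distance d=35 (to screen)): x=-17899499/1928025 (≈-9.2839) theta=-108703/1928025 (≈-0.0564)
Rounded to 4 decimal places: x = -9.2839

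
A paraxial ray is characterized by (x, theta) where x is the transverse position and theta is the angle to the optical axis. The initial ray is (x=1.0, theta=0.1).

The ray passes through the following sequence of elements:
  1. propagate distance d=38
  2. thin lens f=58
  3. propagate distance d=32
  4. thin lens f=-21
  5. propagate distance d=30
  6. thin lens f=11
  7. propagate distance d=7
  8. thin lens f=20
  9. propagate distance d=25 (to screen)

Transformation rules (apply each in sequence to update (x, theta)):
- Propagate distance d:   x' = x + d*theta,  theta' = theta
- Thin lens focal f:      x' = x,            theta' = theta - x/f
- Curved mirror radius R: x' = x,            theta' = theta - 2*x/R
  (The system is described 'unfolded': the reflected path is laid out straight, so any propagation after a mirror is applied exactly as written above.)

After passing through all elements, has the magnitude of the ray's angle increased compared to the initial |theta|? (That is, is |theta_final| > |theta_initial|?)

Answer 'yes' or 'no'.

Initial: x=1.0000 theta=0.1000
After 1 (propagate distance d=38): x=4.8000 theta=0.1000
After 2 (thin lens f=58): x=4.8000 theta=1/58 (≈0.0172)
After 3 (propagate distance d=32): x=776/145 (≈5.3517) theta=1/58 (≈0.0172)
After 4 (thin lens f=-21): x=776/145 (≈5.3517) theta=1657/6090 (≈0.2721)
After 5 (propagate distance d=30): x=473/35 (≈13.5143) theta=1657/6090 (≈0.2721)
After 6 (thin lens f=11): x=473/35 (≈13.5143) theta=-1165/1218 (≈-0.9565)
After 7 (propagate distance d=7): x=41527/6090 (≈6.8189) theta=-1165/1218 (≈-0.9565)
After 8 (thin lens f=20): x=41527/6090 (≈6.8189) theta=-158027/121800 (≈-1.2974)
After 9 (propagate distance d=25 (to screen)): x=-208009/8120 (≈-25.6169) theta=-158027/121800 (≈-1.2974)
|theta_initial|=0.1000 |theta_final|=158027/121800 (≈1.2974) -> increased

Answer: yes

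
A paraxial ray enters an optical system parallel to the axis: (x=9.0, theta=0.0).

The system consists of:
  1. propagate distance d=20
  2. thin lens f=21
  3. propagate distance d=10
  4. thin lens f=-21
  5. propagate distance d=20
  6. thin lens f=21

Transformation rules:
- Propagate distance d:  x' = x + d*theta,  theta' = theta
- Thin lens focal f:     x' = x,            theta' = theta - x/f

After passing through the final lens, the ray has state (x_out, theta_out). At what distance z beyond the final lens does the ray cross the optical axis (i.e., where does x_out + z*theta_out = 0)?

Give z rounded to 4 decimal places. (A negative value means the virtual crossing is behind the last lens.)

Answer: 2.7012

Derivation:
Initial: x=9.0000 theta=0.0000
After 1 (propagate distance d=20): x=9.0000 theta=0.0000
After 2 (thin lens f=21): x=9.0000 theta=-3/7 (≈-0.4286)
After 3 (propagate distance d=10): x=33/7 (≈4.7143) theta=-3/7 (≈-0.4286)
After 4 (thin lens f=-21): x=33/7 (≈4.7143) theta=-10/49 (≈-0.2041)
After 5 (propagate distance d=20): x=31/49 (≈0.6327) theta=-10/49 (≈-0.2041)
After 6 (thin lens f=21): x=31/49 (≈0.6327) theta=-241/1029 (≈-0.2342)
z_focus = -x_out/theta_out = -(31/49)/(-241/1029) = 651/241 ≈ 2.7012
Rounded to 4 decimal places: z = 2.7012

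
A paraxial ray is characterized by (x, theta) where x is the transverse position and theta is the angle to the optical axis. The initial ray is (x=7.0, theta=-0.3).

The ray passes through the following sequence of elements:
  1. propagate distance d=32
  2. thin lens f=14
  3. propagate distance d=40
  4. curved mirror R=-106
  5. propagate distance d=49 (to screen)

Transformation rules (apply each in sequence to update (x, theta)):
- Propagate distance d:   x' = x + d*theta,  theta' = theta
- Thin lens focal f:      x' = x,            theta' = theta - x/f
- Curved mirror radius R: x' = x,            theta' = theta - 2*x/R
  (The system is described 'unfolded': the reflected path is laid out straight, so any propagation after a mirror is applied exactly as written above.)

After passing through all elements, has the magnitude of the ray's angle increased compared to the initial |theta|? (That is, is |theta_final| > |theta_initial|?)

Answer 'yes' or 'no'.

Answer: no

Derivation:
Initial: x=7.0000 theta=-0.3000
After 1 (propagate distance d=32): x=-2.6000 theta=-0.3000
After 2 (thin lens f=14): x=-2.6000 theta=-4/35 (≈-0.1143)
After 3 (propagate distance d=40): x=-251/35 (≈-7.1714) theta=-4/35 (≈-0.1143)
After 4 (curved mirror R=-106): x=-251/35 (≈-7.1714) theta=-463/1855 (≈-0.2496)
After 5 (propagate distance d=49 (to screen)): x=-7198/371 (≈-19.4016) theta=-463/1855 (≈-0.2496)
|theta_initial|=0.3000 |theta_final|=463/1855 (≈0.2496) -> not increased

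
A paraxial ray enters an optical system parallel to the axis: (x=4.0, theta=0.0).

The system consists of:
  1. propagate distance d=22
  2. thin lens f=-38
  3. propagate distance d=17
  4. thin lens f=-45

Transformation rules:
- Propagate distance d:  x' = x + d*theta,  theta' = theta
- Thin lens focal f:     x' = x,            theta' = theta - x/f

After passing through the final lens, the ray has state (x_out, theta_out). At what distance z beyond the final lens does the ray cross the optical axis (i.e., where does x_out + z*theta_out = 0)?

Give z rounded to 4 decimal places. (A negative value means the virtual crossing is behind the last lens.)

Answer: -24.7500

Derivation:
Initial: x=4.0000 theta=0.0000
After 1 (propagate distance d=22): x=4.0000 theta=0.0000
After 2 (thin lens f=-38): x=4.0000 theta=2/19 (≈0.1053)
After 3 (propagate distance d=17): x=110/19 (≈5.7895) theta=2/19 (≈0.1053)
After 4 (thin lens f=-45): x=110/19 (≈5.7895) theta=40/171 (≈0.2339)
z_focus = -x_out/theta_out = -(110/19)/(40/171) = -24.7500
Rounded to 4 decimal places: z = -24.7500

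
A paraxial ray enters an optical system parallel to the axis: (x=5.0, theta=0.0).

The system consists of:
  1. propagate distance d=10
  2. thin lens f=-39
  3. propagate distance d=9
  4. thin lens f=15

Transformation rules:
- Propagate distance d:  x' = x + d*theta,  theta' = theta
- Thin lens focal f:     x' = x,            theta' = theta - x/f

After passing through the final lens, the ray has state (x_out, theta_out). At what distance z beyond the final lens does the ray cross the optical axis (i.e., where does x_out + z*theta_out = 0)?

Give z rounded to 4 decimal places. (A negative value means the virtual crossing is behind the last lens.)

Answer: 21.8182

Derivation:
Initial: x=5.0000 theta=0.0000
After 1 (propagate distance d=10): x=5.0000 theta=0.0000
After 2 (thin lens f=-39): x=5.0000 theta=5/39 (≈0.1282)
After 3 (propagate distance d=9): x=80/13 (≈6.1538) theta=5/39 (≈0.1282)
After 4 (thin lens f=15): x=80/13 (≈6.1538) theta=-11/39 (≈-0.2821)
z_focus = -x_out/theta_out = -(80/13)/(-11/39) = 240/11 ≈ 21.8182
Rounded to 4 decimal places: z = 21.8182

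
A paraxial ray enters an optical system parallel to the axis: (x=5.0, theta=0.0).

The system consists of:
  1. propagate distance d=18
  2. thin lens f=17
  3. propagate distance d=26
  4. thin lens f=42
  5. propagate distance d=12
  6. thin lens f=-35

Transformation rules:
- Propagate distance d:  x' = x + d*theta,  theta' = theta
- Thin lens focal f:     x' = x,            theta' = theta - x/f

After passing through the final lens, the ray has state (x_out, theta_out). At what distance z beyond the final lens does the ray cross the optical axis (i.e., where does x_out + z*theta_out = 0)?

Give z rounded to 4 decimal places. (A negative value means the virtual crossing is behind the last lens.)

Answer: -14.0435

Derivation:
Initial: x=5.0000 theta=0.0000
After 1 (propagate distance d=18): x=5.0000 theta=0.0000
After 2 (thin lens f=17): x=5.0000 theta=-5/17 (≈-0.2941)
After 3 (propagate distance d=26): x=-45/17 (≈-2.6471) theta=-5/17 (≈-0.2941)
After 4 (thin lens f=42): x=-45/17 (≈-2.6471) theta=-55/238 (≈-0.2311)
After 5 (propagate distance d=12): x=-645/119 (≈-5.4202) theta=-55/238 (≈-0.2311)
After 6 (thin lens f=-35): x=-645/119 (≈-5.4202) theta=-643/1666 (≈-0.3860)
z_focus = -x_out/theta_out = -(-645/119)/(-643/1666) = -9030/643 ≈ -14.0435
Rounded to 4 decimal places: z = -14.0435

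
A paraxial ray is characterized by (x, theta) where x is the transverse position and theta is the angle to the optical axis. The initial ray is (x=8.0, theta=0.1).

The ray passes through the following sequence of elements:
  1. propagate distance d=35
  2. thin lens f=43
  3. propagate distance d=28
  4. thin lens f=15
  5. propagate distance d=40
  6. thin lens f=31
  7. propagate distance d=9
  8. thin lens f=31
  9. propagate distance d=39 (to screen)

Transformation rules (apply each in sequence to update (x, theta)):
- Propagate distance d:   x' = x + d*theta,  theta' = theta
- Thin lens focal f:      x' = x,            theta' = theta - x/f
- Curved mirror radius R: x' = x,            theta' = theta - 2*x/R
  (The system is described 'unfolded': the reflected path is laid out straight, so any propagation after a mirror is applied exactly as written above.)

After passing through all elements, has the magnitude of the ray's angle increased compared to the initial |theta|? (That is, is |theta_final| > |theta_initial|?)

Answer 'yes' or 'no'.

Initial: x=8.0000 theta=0.1000
After 1 (propagate distance d=35): x=11.5000 theta=0.1000
After 2 (thin lens f=43): x=11.5000 theta=-36/215 (≈-0.1674)
After 3 (propagate distance d=28): x=2929/430 (≈6.8116) theta=-36/215 (≈-0.1674)
After 4 (thin lens f=15): x=2929/430 (≈6.8116) theta=-4009/6450 (≈-0.6216)
After 5 (propagate distance d=40): x=-4657/258 (≈-18.0504) theta=-4009/6450 (≈-0.6216)
After 6 (thin lens f=31): x=-4657/258 (≈-18.0504) theta=-1309/33325 (≈-0.0393)
After 7 (propagate distance d=9): x=-3679861/199950 (≈-18.4039) theta=-1309/33325 (≈-0.0393)
After 8 (thin lens f=31): x=-3679861/199950 (≈-18.4039) theta=3436387/6198450 (≈0.5544)
After 9 (propagate distance d=39 (to screen)): x=9971701/3099225 (≈3.2175) theta=3436387/6198450 (≈0.5544)
|theta_initial|=0.1000 |theta_final|=3436387/6198450 (≈0.5544) -> increased

Answer: yes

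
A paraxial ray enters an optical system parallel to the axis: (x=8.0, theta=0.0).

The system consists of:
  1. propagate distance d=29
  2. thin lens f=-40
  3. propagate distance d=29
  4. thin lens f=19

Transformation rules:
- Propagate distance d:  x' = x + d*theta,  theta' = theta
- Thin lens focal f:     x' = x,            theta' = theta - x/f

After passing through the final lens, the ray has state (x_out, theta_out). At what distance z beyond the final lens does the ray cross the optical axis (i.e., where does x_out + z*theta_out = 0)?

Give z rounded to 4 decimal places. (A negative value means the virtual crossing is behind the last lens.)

Answer: 26.2200

Derivation:
Initial: x=8.0000 theta=0.0000
After 1 (propagate distance d=29): x=8.0000 theta=0.0000
After 2 (thin lens f=-40): x=8.0000 theta=0.2000
After 3 (propagate distance d=29): x=13.8000 theta=0.2000
After 4 (thin lens f=19): x=13.8000 theta=-10/19 (≈-0.5263)
z_focus = -x_out/theta_out = -(13.8000)/(-10/19) = 26.2200
Rounded to 4 decimal places: z = 26.2200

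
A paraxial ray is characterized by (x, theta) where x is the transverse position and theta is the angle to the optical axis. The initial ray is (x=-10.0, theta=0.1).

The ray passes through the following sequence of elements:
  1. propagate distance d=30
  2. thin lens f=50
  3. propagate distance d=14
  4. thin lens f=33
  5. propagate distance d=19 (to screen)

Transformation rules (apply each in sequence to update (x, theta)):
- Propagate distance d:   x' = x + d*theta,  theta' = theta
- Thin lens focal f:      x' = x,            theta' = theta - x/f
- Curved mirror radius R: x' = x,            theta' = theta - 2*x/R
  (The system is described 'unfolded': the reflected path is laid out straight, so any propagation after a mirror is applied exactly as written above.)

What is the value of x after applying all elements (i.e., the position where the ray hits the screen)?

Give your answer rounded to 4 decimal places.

Initial: x=-10.0000 theta=0.1000
After 1 (propagate distance d=30): x=-7.0000 theta=0.1000
After 2 (thin lens f=50): x=-7.0000 theta=0.2400
After 3 (propagate distance d=14): x=-3.6400 theta=0.2400
After 4 (thin lens f=33): x=-3.6400 theta=289/825 (≈0.3503)
After 5 (propagate distance d=19 (to screen)): x=2488/825 (≈3.0158) theta=289/825 (≈0.3503)
Rounded to 4 decimal places: x = 3.0158

Answer: 3.0158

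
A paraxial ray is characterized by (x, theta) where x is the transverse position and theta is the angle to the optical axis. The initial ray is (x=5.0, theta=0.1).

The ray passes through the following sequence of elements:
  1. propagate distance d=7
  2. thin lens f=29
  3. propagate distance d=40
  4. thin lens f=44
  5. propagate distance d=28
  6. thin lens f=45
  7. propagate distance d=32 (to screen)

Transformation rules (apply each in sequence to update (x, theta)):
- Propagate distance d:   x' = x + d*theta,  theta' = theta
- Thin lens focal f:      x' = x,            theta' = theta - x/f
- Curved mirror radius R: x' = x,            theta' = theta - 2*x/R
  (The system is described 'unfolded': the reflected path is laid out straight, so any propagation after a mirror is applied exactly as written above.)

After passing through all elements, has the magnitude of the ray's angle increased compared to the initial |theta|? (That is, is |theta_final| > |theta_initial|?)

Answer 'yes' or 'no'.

Initial: x=5.0000 theta=0.1000
After 1 (propagate distance d=7): x=5.7000 theta=0.1000
After 2 (thin lens f=29): x=5.7000 theta=-14/145 (≈-0.0966)
After 3 (propagate distance d=40): x=533/290 (≈1.8379) theta=-14/145 (≈-0.0966)
After 4 (thin lens f=44): x=533/290 (≈1.8379) theta=-353/2552 (≈-0.1383)
After 5 (propagate distance d=28): x=-3246/1595 (≈-2.0351) theta=-353/2552 (≈-0.1383)
After 6 (thin lens f=45): x=-3246/1595 (≈-2.0351) theta=-17819/191400 (≈-0.0931)
After 7 (propagate distance d=32 (to screen)): x=-10906/2175 (≈-5.0143) theta=-17819/191400 (≈-0.0931)
|theta_initial|=0.1000 |theta_final|=17819/191400 (≈0.0931) -> not increased

Answer: no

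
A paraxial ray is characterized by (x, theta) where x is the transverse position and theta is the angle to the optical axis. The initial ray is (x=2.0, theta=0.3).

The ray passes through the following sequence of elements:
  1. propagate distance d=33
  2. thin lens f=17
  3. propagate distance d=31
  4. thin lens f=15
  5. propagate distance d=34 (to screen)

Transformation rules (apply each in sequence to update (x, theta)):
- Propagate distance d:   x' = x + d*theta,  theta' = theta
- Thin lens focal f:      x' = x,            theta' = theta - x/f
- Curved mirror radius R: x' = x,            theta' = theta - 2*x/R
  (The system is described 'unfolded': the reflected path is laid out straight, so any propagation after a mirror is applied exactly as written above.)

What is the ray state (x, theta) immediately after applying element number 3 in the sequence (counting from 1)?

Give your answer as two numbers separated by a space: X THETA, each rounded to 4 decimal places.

Initial: x=2.0000 theta=0.3000
After 1 (propagate distance d=33): x=11.9000 theta=0.3000
After 2 (thin lens f=17): x=11.9000 theta=-0.4000
After 3 (propagate distance d=31): x=-0.5000 theta=-0.4000
Rounded to 4 decimal places: x = -0.5000, theta = -0.4000

Answer: -0.5000 -0.4000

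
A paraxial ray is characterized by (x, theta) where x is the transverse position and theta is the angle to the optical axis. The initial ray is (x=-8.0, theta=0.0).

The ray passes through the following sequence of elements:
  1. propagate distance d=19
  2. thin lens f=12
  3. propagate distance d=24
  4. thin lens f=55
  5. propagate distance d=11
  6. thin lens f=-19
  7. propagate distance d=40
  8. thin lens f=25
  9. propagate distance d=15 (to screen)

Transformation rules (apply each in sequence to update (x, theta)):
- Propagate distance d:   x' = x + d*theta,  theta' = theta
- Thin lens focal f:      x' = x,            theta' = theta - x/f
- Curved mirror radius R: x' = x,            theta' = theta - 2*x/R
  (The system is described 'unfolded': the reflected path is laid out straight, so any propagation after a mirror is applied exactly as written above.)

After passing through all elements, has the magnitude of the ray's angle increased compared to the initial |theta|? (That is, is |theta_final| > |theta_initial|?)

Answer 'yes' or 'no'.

Initial: x=-8.0000 theta=0.0000
After 1 (propagate distance d=19): x=-8.0000 theta=0.0000
After 2 (thin lens f=12): x=-8.0000 theta=2/3 (≈0.6667)
After 3 (propagate distance d=24): x=8.0000 theta=2/3 (≈0.6667)
After 4 (thin lens f=55): x=8.0000 theta=86/165 (≈0.5212)
After 5 (propagate distance d=11): x=206/15 (≈13.7333) theta=86/165 (≈0.5212)
After 6 (thin lens f=-19): x=206/15 (≈13.7333) theta=260/209 (≈1.2440)
After 7 (propagate distance d=40): x=199054/3135 (≈63.4941) theta=260/209 (≈1.2440)
After 8 (thin lens f=25): x=199054/3135 (≈63.4941) theta=-101554/78375 (≈-1.2957)
After 9 (propagate distance d=15 (to screen)): x=690608/15675 (≈44.0579) theta=-101554/78375 (≈-1.2957)
|theta_initial|=0.0000 |theta_final|=101554/78375 (≈1.2957) -> increased

Answer: yes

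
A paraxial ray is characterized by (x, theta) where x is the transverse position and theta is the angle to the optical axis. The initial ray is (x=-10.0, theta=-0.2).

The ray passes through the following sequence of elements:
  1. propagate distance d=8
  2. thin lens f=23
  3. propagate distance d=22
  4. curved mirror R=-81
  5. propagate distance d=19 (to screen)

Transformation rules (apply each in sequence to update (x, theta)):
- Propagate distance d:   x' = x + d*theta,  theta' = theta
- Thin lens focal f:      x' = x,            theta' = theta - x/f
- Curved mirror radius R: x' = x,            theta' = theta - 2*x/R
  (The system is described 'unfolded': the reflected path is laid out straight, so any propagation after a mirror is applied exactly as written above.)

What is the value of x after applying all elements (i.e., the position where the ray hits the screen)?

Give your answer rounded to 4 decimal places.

Answer: -1.4225

Derivation:
Initial: x=-10.0000 theta=-0.2000
After 1 (propagate distance d=8): x=-11.6000 theta=-0.2000
After 2 (thin lens f=23): x=-11.6000 theta=7/23 (≈0.3043)
After 3 (propagate distance d=22): x=-564/115 (≈-4.9043) theta=7/23 (≈0.3043)
After 4 (curved mirror R=-81): x=-564/115 (≈-4.9043) theta=569/3105 (≈0.1833)
After 5 (propagate distance d=19 (to screen)): x=-4417/3105 (≈-1.4225) theta=569/3105 (≈0.1833)
Rounded to 4 decimal places: x = -1.4225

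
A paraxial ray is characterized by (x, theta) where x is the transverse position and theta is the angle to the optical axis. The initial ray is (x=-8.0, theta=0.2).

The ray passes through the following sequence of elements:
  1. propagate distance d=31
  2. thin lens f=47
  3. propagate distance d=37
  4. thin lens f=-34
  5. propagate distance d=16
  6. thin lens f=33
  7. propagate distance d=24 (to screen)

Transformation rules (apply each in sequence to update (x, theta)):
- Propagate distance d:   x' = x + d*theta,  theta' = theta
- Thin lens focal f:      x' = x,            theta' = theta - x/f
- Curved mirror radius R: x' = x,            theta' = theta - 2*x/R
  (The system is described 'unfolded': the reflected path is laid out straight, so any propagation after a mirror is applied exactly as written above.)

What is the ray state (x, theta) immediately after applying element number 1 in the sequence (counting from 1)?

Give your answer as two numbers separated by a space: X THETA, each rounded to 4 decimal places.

Answer: -1.8000 0.2000

Derivation:
Initial: x=-8.0000 theta=0.2000
After 1 (propagate distance d=31): x=-1.8000 theta=0.2000
Rounded to 4 decimal places: x = -1.8000, theta = 0.2000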